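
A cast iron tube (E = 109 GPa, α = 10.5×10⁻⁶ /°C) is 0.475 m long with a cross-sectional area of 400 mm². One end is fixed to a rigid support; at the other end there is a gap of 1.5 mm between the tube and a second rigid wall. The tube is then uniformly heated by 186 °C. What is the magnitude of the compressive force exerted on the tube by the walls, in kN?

P ≈ 0 kN

Unrestrained expansion: δ_free = αΔT L = 10.5×10⁻⁶ × 186 × 475 = 0.9277 mm.
This is smaller than the 1.5 mm clearance, so the tube expands freely without reaching the stop — the stress is zero.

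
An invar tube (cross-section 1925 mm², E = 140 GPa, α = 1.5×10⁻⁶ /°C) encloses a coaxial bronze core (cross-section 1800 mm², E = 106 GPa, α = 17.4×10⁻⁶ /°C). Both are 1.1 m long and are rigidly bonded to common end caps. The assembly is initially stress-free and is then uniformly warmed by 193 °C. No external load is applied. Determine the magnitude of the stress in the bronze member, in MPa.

Both members must finish at the same length. With the larger α, the bronze tends to over-expand; the plates restrain it, putting the bronze in compression and the invar in tension. With no external load the two internal forces are equal and opposite, magnitude P.
Compatibility of the two members (thermal + elastic change equal): (α₁ − α₂)ΔT = P·[1/(A₁E₁) + 1/(A₂E₂)].
|α₁ − α₂|·ΔT = 15.9×10⁻⁶ × 193 = 0.003069.
1/(A₁E₁) + 1/(A₂E₂) = 1/(1925×140×10³) + 1/(1800×106×10³) = 8.952×10⁻⁹ N⁻¹.
So P = 0.003069 / 8.952×10⁻⁹ = 342.8 kN.
σ_{bronze} = P/A₂ = 342800/1800 = 190.4 MPa, compressive.

σ ≈ 190 MPa (compressive)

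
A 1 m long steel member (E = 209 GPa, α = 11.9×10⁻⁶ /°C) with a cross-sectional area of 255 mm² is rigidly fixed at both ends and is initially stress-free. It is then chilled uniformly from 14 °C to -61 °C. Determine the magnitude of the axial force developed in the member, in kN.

Full restraint means ε = 0, so the stress is σ = EαΔT = 209×10³ × 11.9×10⁻⁶ × 75 = 186.5 MPa.
Axial force P = σA = 186.5 × 255 = 47570 N = 47.57 kN, tensile.

P ≈ 47.6 kN (tensile)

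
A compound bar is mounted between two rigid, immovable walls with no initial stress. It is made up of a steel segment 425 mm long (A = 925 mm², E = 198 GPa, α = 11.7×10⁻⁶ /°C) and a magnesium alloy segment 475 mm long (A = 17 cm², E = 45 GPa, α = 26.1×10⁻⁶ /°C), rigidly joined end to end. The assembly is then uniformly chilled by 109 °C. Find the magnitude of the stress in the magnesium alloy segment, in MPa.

Free thermal contraction of the whole bar: Σ αᵢΔT Lᵢ = 11.7×10⁻⁶×109×425 + 26.1×10⁻⁶×109×475 = 1.893 mm.
The walls prevent any net length change, so an axial force P (same in every segment) develops. Compatibility: P · Σ Lᵢ/(AᵢEᵢ) = δ_free.
Σ Lᵢ/(AᵢEᵢ) = 425/(925×198×10³) + 475/(1700×45×10³) = 8.53×10⁻⁶ mm/N.
P = 1.893 / 8.53×10⁻⁶ = 222000 N = 222 kN, tensile.
σ_{magnesium alloy} = P / A = 222000 / 1700 = 130.6 MPa.

σ ≈ 131 MPa (tensile)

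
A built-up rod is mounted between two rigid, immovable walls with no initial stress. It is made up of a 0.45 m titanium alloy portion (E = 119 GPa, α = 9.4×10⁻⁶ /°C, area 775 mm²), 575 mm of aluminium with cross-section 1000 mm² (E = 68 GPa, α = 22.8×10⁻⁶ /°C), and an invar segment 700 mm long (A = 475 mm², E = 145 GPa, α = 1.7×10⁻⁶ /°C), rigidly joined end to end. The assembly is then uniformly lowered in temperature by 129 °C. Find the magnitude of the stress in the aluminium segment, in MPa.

σ ≈ 102 MPa (tensile)

With the walls removed the bar would change length by δ_free = Σ αᵢΔT Lᵢ = 9.4×10⁻⁶×129×450 + 22.8×10⁻⁶×129×575 + 1.7×10⁻⁶×129×700 = 2.39 mm.
The rigid supports impose zero overall length change; the single axial force P common to all segments must satisfy P Σ Lᵢ/(AᵢEᵢ) = δ_free.
The series flexibility is Σ Lᵢ/(AᵢEᵢ) = 450/(775×119×10³) + 575/(1000×68×10³) + 700/(475×145×10³) = 2.35×10⁻⁵ mm/N.
So P = 2.39 / 2.35×10⁻⁵ = 101.7 kN, tensile.
σ_{aluminium} = P / A = 101700 / 1000 = 101.7 MPa.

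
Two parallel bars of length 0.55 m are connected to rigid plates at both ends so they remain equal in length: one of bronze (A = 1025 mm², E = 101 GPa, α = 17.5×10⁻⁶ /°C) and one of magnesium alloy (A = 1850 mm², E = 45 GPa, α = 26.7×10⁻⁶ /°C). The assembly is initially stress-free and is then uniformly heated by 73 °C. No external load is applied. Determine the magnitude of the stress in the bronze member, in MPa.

Both members must finish at the same length. With the larger α, the magnesium alloy tends to over-expand; the plates restrain it, putting the magnesium alloy in compression and the bronze in tension. With no external load the two internal forces are equal and opposite, magnitude P.
Equating the net (thermal + elastic) strains gives |α₁ − α₂|·ΔT = P·[1/(A₁E₁) + 1/(A₂E₂)].
|α₁ − α₂|·ΔT = 9.2×10⁻⁶ × 73 = 0.0006716.
1/(A₁E₁) + 1/(A₂E₂) = 1/(1025×101×10³) + 1/(1850×45×10³) = 2.167×10⁻⁸ N⁻¹.
So P = 0.0006716 / 2.167×10⁻⁸ = 30.99 kN.
σ_{bronze} = P/A₁ = 30990/1025 = 30.23 MPa, tensile.

σ ≈ 30.2 MPa (tensile)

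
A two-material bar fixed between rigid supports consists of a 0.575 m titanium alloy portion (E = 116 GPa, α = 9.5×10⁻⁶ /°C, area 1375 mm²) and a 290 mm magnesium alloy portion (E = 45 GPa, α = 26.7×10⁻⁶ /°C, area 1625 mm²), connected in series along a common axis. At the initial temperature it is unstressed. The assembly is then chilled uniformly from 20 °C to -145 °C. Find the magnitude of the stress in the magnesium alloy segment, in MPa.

Free thermal contraction of the whole bar: Σ αᵢΔT Lᵢ = 9.5×10⁻⁶×165×575 + 26.7×10⁻⁶×165×290 = 2.179 mm.
The rigid supports impose zero overall length change; the single axial force P common to all segments must satisfy P Σ Lᵢ/(AᵢEᵢ) = δ_free.
Σ Lᵢ/(AᵢEᵢ) = 575/(1375×116×10³) + 290/(1625×45×10³) = 7.571×10⁻⁶ mm/N.
P = 2.179 / 7.571×10⁻⁶ = 287800 N = 287.8 kN, tensile.
σ_{magnesium alloy} = P / A = 287800 / 1625 = 177.1 MPa.

σ ≈ 177 MPa (tensile)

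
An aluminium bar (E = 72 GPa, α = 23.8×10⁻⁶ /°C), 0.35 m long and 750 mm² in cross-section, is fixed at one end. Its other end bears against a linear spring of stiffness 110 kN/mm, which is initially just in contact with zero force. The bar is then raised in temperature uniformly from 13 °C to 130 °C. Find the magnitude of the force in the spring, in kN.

P ≈ 62.6 kN

If the spring were absent the bar would lengthen by αΔT L = 23.8×10⁻⁶ × 117 × 350 = 0.9746 mm.
Let P be the compressive force at the spring. The bar shortens elastically by PL/(AE) and the spring compresses by P/k; together these equal δ_free.
P [ L/(AE) + 1/k ] = δ_free → P [ 350/(750×72×10³) + 1/(110×10³) ] = 0.9746.
P = 0.9746 / 1.557×10⁻⁵ = 62590 N.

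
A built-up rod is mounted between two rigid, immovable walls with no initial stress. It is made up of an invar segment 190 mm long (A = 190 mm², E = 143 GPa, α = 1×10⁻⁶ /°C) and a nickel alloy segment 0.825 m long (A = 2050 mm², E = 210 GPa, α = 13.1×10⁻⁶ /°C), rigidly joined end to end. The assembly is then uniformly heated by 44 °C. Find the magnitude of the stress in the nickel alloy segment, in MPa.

σ ≈ 26.5 MPa (compressive)

With the walls removed the bar would change length by δ_free = Σ αᵢΔT Lᵢ = 1×10⁻⁶×44×190 + 13.1×10⁻⁶×44×825 = 0.4839 mm.
The walls prevent any net length change, so an axial force P (same in every segment) develops. Compatibility: P · Σ Lᵢ/(AᵢEᵢ) = δ_free.
Σ Lᵢ/(AᵢEᵢ) = 190/(190×143×10³) + 825/(2050×210×10³) = 8.909×10⁻⁶ mm/N.
P = 0.4839 / 8.909×10⁻⁶ = 54310 N = 54.31 kN, compressive.
σ_{nickel alloy} = P / A = 54310 / 2050 = 26.49 MPa.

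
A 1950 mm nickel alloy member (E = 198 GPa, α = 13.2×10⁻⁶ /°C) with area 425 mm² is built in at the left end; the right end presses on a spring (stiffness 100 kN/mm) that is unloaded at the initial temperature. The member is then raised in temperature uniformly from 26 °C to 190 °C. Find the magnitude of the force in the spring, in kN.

The unrestrained thermal change is αΔT L = 13.2×10⁻⁶ × 164 × 1950 = 4.221 mm.
Let P be the compressive force at the spring. The member shortens elastically by PL/(AE) and the spring compresses by P/k; together these equal δ_free.
So P = δ_free / [L/(AE) + 1/k] = 4.221 / [ 1950/(425×198×10³) + 1/(100×10³) ].
P = 4.221 / 3.317×10⁻⁵ = 127300 N.

P ≈ 127 kN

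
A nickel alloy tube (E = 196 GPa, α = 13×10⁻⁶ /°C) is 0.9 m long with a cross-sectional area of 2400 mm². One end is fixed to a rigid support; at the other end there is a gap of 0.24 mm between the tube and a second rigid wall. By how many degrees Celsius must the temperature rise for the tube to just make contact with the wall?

ΔT ≈ 20.5 °C

The gap closes when αΔT L = 0.24 mm, since the tube is still unstressed at that instant.
So ΔT = g/(αL) = 0.24/(13×10⁻⁶ × 900) = 20.51 °C.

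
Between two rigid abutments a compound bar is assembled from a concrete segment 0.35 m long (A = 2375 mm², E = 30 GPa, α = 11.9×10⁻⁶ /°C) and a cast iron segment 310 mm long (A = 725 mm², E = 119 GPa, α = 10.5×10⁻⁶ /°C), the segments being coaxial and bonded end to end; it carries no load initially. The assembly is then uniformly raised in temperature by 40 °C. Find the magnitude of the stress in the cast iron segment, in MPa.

If the supports were absent, the total length change would be Σ αᵢΔT Lᵢ = 11.9×10⁻⁶×40×350 + 10.5×10⁻⁶×40×310 = 0.2968 mm.
Since the ends are fixed, an axial force P builds up, equal in every segment, with P · Σ Lᵢ/(AᵢEᵢ) = δ_free.
The series flexibility is Σ Lᵢ/(AᵢEᵢ) = 350/(2375×30×10³) + 310/(725×119×10³) = 8.505×10⁻⁶ mm/N.
Hence P = δ_free / Σ(L/AE) = 0.2968/8.505×10⁻⁶ = 34.9 kN (compressive).
σ_{cast iron} = P / A = 34900 / 725 = 48.13 MPa.

σ ≈ 48.1 MPa (compressive)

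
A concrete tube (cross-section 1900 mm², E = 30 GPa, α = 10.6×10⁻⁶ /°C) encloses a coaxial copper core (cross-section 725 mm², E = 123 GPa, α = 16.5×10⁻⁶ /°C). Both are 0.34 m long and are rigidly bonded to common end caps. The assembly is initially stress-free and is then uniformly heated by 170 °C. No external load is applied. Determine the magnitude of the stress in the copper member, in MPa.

Both members must finish at the same length. With the larger α, the copper tends to over-expand; the plates restrain it, putting the copper in compression and the concrete in tension. With no external load the two internal forces are equal and opposite, magnitude P.
Setting the final lengths equal and cancelling L: (α₁ − α₂)ΔT = P/(A₁E₁) + P/(A₂E₂).
|α₁ − α₂|·ΔT = 5.9×10⁻⁶ × 170 = 0.001003.
1/(A₁E₁) + 1/(A₂E₂) = 1/(1900×30×10³) + 1/(725×123×10³) = 2.876×10⁻⁸ N⁻¹.
P = 0.001003 / 2.876×10⁻⁸ = 34880 N = 34.88 kN.
σ_{copper} = P/A₂ = 34880/725 = 48.11 MPa, compressive.

σ ≈ 48.1 MPa (compressive)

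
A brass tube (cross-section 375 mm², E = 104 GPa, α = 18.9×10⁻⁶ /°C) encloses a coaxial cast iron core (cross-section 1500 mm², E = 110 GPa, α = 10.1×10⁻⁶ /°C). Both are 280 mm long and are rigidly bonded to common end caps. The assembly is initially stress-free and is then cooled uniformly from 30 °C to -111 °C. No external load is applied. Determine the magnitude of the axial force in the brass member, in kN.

P ≈ 39.1 kN (tensile in the brass)

Both members must finish at the same length. With the larger α, the brass tends to over-contract; the plates restrain it, putting the brass in tension and the cast iron in compression. With no external load the two internal forces are equal and opposite, magnitude P.
Equating the net (thermal + elastic) strains gives |α₁ − α₂|·ΔT = P·[1/(A₁E₁) + 1/(A₂E₂)].
|α₁ − α₂|·ΔT = 8.8×10⁻⁶ × 141 = 0.001241.
1/(A₁E₁) + 1/(A₂E₂) = 1/(375×104×10³) + 1/(1500×110×10³) = 3.17×10⁻⁸ N⁻¹.
So P = 0.001241 / 3.17×10⁻⁸ = 39.14 kN.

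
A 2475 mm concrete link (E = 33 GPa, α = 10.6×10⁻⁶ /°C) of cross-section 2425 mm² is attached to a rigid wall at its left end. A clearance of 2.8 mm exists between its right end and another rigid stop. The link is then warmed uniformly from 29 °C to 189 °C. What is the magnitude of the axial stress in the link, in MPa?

σ ≈ 18.6 MPa (compressive)

Free thermal elongation = αΔT L = 10.6×10⁻⁶ × 160 × 2475 = 4.198 mm.
This exceeds the 2.8 mm gap, so the wall pushes back. The portion of expansion that must be recovered elastically is δ_free − gap = 4.198 − 2.8 = 1.398 mm.
That suppressed elongation corresponds to σ = E·Δ/L = 33×10³ × 1.398/2475 = 18.63 MPa.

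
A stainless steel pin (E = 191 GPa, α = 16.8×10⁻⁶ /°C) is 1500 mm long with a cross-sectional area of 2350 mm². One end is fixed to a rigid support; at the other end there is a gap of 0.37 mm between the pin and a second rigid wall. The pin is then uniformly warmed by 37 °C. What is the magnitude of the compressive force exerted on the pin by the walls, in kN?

Unrestrained expansion: δ_free = αΔT L = 16.8×10⁻⁶ × 37 × 1500 = 0.9324 mm.
This exceeds the 0.37 mm gap, so the wall pushes back. The portion of expansion that must be recovered elastically is δ_free − gap = 0.9324 − 0.37 = 0.5624 mm.
So σ = E(δ_free − g)/L = 191×10³ × 0.5624/1500 = 71.61 MPa.
P = σA = 71.61 × 2350 = 168.3 kN.

P ≈ 168 kN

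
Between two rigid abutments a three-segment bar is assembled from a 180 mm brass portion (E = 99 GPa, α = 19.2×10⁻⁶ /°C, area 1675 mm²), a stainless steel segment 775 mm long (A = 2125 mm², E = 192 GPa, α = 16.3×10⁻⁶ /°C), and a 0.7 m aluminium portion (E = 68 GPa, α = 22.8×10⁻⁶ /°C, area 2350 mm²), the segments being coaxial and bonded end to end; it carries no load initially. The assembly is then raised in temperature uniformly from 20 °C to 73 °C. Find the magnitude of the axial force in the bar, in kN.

Free thermal expansion of the whole bar: Σ αᵢΔT Lᵢ = 19.2×10⁻⁶×53×180 + 16.3×10⁻⁶×53×775 + 22.8×10⁻⁶×53×700 = 1.699 mm.
The walls prevent any net length change, so an axial force P (same in every segment) develops. Compatibility: P · Σ Lᵢ/(AᵢEᵢ) = δ_free.
The series flexibility is Σ Lᵢ/(AᵢEᵢ) = 180/(1675×99×10³) + 775/(2125×192×10³) + 700/(2350×68×10³) = 7.365×10⁻⁶ mm/N.
So P = 1.699 / 7.365×10⁻⁶ = 230.6 kN, compressive.

P ≈ 231 kN (compressive)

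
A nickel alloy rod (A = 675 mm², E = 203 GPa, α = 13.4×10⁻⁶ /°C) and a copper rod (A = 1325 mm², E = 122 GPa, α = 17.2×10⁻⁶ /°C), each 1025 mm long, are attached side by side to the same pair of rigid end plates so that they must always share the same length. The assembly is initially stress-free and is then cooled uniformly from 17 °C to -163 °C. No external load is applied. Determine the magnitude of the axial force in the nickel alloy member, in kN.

P ≈ 50.7 kN (compressive in the nickel alloy)

Equilibrium of a rigid end plate with no external load gives equal and opposite internal forces ±P in the two members. Since α_{copper} > α_{nickel alloy}, cooling drives the copper into tension and the nickel alloy into compression.
Equating the net (thermal + elastic) strains gives |α₁ − α₂|·ΔT = P·[1/(A₁E₁) + 1/(A₂E₂)].
|α₁ − α₂|·ΔT = 3.8×10⁻⁶ × 180 = 0.000684.
1/(A₁E₁) + 1/(A₂E₂) = 1/(675×203×10³) + 1/(1325×122×10³) = 1.348×10⁻⁸ N⁻¹.
So P = 0.000684 / 1.348×10⁻⁸ = 50.73 kN.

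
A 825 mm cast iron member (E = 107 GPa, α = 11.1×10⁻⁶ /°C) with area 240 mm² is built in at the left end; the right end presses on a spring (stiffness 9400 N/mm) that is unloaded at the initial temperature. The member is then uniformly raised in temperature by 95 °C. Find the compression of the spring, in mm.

Free thermal expansion: δ_free = αΔT L = 11.1×10⁻⁶ × 95 × 825 = 0.87 mm.
With a force P in the spring, the elastic change of the member is PL/(AE) and that of the spring is P/k; compatibility requires their sum to equal δ_free.
P [ L/(AE) + 1/k ] = δ_free → P [ 825/(240×107×10³) + 1/(9400) ] = 0.87.
P = 0.87 / 0.0001385 = 6281 N.
Spring compression = P/k = 6281/(9400) = 0.6682 mm.

δ ≈ 0.668 mm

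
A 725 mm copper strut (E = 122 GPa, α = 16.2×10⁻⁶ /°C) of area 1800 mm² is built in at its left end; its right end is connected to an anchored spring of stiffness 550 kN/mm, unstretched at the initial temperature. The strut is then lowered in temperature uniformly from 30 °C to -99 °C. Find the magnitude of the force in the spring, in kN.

P ≈ 296 kN

The unrestrained thermal change is αΔT L = 16.2×10⁻⁶ × 129 × 725 = 1.515 mm.
Let P be the tensile force in the spring. The strut extends elastically by PL/(AE) and the spring stretches by P/k; together these equal δ_free.
So P = δ_free / [L/(AE) + 1/k] = 1.515 / [ 725/(1800×122×10³) + 1/(550×10³) ].
P = 1.515 / 5.12×10⁻⁶ = 295900 N.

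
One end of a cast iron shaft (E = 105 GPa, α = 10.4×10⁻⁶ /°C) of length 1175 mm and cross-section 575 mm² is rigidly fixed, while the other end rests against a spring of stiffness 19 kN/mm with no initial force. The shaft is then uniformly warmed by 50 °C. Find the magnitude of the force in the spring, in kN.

P ≈ 8.48 kN

Free thermal expansion: δ_free = αΔT L = 10.4×10⁻⁶ × 50 × 1175 = 0.611 mm.
With a force P in the spring, the elastic change of the shaft is PL/(AE) and that of the spring is P/k; compatibility requires their sum to equal δ_free.
P [ L/(AE) + 1/k ] = δ_free → P [ 1175/(575×105×10³) + 1/(19×10³) ] = 0.611.
P = 0.611 / 7.209×10⁻⁵ = 8475 N.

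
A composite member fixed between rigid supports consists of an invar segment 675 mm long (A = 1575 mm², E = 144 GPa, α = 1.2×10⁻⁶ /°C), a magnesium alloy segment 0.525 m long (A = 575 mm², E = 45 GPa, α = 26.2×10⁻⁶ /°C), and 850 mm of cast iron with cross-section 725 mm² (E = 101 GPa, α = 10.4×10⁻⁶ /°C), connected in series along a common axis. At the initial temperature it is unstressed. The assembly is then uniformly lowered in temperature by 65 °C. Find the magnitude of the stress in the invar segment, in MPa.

With the walls removed the bar would change length by δ_free = Σ αᵢΔT Lᵢ = 1.2×10⁻⁶×65×675 + 26.2×10⁻⁶×65×525 + 10.4×10⁻⁶×65×850 = 1.521 mm.
The walls prevent any net length change, so an axial force P (same in every segment) develops. Compatibility: P · Σ Lᵢ/(AᵢEᵢ) = δ_free.
The series flexibility is Σ Lᵢ/(AᵢEᵢ) = 675/(1575×144×10³) + 525/(575×45×10³) + 850/(725×101×10³) = 3.487×10⁻⁵ mm/N.
So P = 1.521 / 3.487×10⁻⁵ = 43.62 kN, tensile.
σ_{invar} = P / A = 43620 / 1575 = 27.7 MPa.

σ ≈ 27.7 MPa (tensile)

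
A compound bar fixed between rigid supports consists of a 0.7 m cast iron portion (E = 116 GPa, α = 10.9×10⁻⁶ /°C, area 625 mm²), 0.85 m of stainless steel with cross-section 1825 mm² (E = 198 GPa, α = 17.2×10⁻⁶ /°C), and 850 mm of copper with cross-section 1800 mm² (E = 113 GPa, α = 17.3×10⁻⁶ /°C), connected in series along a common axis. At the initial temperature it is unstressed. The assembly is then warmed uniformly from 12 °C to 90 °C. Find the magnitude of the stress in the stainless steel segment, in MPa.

σ ≈ 97.6 MPa (compressive)

Free thermal expansion of the whole bar: Σ αᵢΔT Lᵢ = 10.9×10⁻⁶×78×700 + 17.2×10⁻⁶×78×850 + 17.3×10⁻⁶×78×850 = 2.882 mm.
The rigid supports impose zero overall length change; the single axial force P common to all segments must satisfy P Σ Lᵢ/(AᵢEᵢ) = δ_free.
Σ Lᵢ/(AᵢEᵢ) = 700/(625×116×10³) + 850/(1825×198×10³) + 850/(1800×113×10³) = 1.619×10⁻⁵ mm/N.
Hence P = δ_free / Σ(L/AE) = 2.882/1.619×10⁻⁵ = 178.1 kN (compressive).
σ_{stainless steel} = P / A = 178100 / 1825 = 97.58 MPa.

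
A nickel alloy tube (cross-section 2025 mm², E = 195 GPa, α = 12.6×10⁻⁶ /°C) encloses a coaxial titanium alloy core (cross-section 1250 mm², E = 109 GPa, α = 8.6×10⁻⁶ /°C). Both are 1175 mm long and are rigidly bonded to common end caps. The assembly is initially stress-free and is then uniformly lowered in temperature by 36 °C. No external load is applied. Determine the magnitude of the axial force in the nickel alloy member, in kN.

The nickel alloy has the larger α, so on cooling it would change length more than the titanium alloy if both were free. The rigid plates force a common final length, so the nickel alloy is put into tension and the titanium alloy into compression, with equal and opposite forces P (no external load).
Compatibility of the two members (thermal + elastic change equal): (α₁ − α₂)ΔT = P·[1/(A₁E₁) + 1/(A₂E₂)].
|α₁ − α₂|·ΔT = 4×10⁻⁶ × 36 = 0.000144.
1/(A₁E₁) + 1/(A₂E₂) = 1/(2025×195×10³) + 1/(1250×109×10³) = 9.872×10⁻⁹ N⁻¹.
P = 0.000144 / 9.872×10⁻⁹ = 14590 N = 14.59 kN.

P ≈ 14.6 kN (tensile in the nickel alloy)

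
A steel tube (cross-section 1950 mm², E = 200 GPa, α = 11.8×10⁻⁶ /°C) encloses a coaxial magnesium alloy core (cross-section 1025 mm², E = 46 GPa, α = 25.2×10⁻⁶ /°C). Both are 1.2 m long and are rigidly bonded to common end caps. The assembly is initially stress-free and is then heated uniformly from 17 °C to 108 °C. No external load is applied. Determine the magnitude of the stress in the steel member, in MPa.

σ ≈ 26.3 MPa (tensile)

The magnesium alloy has the larger α, so on heating it would change length more than the steel if both were free. The rigid plates force a common final length, so the magnesium alloy is put into compression and the steel into tension, with equal and opposite forces P (no external load).
Setting the final lengths equal and cancelling L: (α₁ − α₂)ΔT = P/(A₁E₁) + P/(A₂E₂).
|α₁ − α₂|·ΔT = 13.4×10⁻⁶ × 91 = 0.001219.
1/(A₁E₁) + 1/(A₂E₂) = 1/(1950×200×10³) + 1/(1025×46×10³) = 2.377×10⁻⁸ N⁻¹.
P = 0.001219 / 2.377×10⁻⁸ = 51290 N = 51.29 kN.
σ_{steel} = P/A₁ = 51290/1950 = 26.3 MPa, tensile.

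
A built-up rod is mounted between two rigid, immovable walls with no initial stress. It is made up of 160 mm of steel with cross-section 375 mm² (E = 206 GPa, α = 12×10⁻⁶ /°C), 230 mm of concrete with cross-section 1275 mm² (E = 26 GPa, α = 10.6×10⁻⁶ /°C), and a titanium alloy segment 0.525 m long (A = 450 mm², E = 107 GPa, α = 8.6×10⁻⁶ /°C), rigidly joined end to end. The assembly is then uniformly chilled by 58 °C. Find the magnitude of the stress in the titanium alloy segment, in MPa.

σ ≈ 57.4 MPa (tensile)

If the supports were absent, the total length change would be Σ αᵢΔT Lᵢ = 12×10⁻⁶×58×160 + 10.6×10⁻⁶×58×230 + 8.6×10⁻⁶×58×525 = 0.5146 mm.
The rigid supports impose zero overall length change; the single axial force P common to all segments must satisfy P Σ Lᵢ/(AᵢEᵢ) = δ_free.
The series flexibility is Σ Lᵢ/(AᵢEᵢ) = 160/(375×206×10³) + 230/(1275×26×10³) + 525/(450×107×10³) = 1.991×10⁻⁵ mm/N.
So P = 0.5146 / 1.991×10⁻⁵ = 25.84 kN, tensile.
σ_{titanium alloy} = P / A = 25840 / 450 = 57.43 MPa.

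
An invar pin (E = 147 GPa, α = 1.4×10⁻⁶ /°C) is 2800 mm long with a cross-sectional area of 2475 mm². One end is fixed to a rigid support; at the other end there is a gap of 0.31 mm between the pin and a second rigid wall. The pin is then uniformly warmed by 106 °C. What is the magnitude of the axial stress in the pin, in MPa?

If the wall were absent the pin would grow by αΔT L = 1.4×10⁻⁶ × 106 × 2800 = 0.4155 mm.
After closing the 0.31 mm clearance, 0.4155 − 0.31 = 0.1055 mm of expansion remains to be suppressed by the wall.
Compatibility: PL/(AE) = 0.1055 mm, so σ = P/A = E × (0.1055/2800) = 5.54 MPa.

σ ≈ 5.54 MPa (compressive)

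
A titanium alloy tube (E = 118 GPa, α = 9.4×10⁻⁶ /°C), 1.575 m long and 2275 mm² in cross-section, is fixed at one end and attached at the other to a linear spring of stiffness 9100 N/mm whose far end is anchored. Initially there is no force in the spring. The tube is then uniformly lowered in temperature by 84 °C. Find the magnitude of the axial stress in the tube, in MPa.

σ ≈ 4.72 MPa (tensile)

Free thermal contraction: δ_free = αΔT L = 9.4×10⁻⁶ × 84 × 1575 = 1.244 mm.
Let P be the tensile force in the spring. The tube extends elastically by PL/(AE) and the spring stretches by P/k; together these equal δ_free.
So P = δ_free / [L/(AE) + 1/k] = 1.244 / [ 1575/(2275×118×10³) + 1/(9100) ].
P = 1.244 / 0.0001158 = 10740 N.
σ = P/A = 10740/2275 = 4.722 MPa.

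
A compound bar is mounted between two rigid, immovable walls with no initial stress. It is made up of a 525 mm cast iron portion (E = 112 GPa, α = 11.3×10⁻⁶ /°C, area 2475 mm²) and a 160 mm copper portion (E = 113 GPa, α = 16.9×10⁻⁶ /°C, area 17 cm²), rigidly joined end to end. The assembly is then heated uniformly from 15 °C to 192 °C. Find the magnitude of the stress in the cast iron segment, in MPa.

If the supports were absent, the total length change would be Σ αᵢΔT Lᵢ = 11.3×10⁻⁶×177×525 + 16.9×10⁻⁶×177×160 = 1.529 mm.
The walls prevent any net length change, so an axial force P (same in every segment) develops. Compatibility: P · Σ Lᵢ/(AᵢEᵢ) = δ_free.
The series flexibility is Σ Lᵢ/(AᵢEᵢ) = 525/(2475×112×10³) + 160/(1700×113×10³) = 2.727×10⁻⁶ mm/N.
So P = 1.529 / 2.727×10⁻⁶ = 560.6 kN, compressive.
σ_{cast iron} = P / A = 560600 / 2475 = 226.5 MPa.

σ ≈ 227 MPa (compressive)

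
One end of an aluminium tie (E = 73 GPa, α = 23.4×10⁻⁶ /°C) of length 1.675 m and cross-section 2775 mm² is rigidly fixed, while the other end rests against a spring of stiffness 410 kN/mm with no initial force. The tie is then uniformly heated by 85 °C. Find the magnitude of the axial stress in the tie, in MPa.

σ ≈ 112 MPa (compressive)

Free thermal expansion: δ_free = αΔT L = 23.4×10⁻⁶ × 85 × 1675 = 3.332 mm.
With a force P in the spring, the elastic change of the tie is PL/(AE) and that of the spring is P/k; compatibility requires their sum to equal δ_free.
So P = δ_free / [L/(AE) + 1/k] = 3.332 / [ 1675/(2775×73×10³) + 1/(410×10³) ].
P = 3.332 / 1.071×10⁻⁵ = 311100 N.
σ = P/A = 311100/2775 = 112.1 MPa.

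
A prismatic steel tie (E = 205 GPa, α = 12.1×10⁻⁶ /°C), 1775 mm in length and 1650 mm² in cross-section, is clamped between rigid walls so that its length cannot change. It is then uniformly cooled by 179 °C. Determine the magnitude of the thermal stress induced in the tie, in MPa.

The supports are rigid, so the total axial strain is zero. The restrained thermal strain is ε = αΔT = 12.1×10⁻⁶ × 179 = 2165.9×10⁻⁶.
σ = EαΔT = 205×10³ × 12.1×10⁻⁶ × 179 = 444 MPa (tensile; the tie is trying to contract).

σ ≈ 444 MPa (tensile)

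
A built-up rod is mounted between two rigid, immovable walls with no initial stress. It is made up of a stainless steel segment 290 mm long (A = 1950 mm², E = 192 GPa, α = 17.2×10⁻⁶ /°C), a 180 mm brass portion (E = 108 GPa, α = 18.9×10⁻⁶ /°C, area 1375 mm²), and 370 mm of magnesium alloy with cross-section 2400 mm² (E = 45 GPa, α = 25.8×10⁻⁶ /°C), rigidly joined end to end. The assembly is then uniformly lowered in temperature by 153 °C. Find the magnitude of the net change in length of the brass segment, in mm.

|ΔL| ≈ 0.094 mm

With the walls removed the bar would change length by δ_free = Σ αᵢΔT Lᵢ = 17.2×10⁻⁶×153×290 + 18.9×10⁻⁶×153×180 + 25.8×10⁻⁶×153×370 = 2.744 mm.
The rigid supports impose zero overall length change; the single axial force P common to all segments must satisfy P Σ Lᵢ/(AᵢEᵢ) = δ_free.
The series flexibility is Σ Lᵢ/(AᵢEᵢ) = 290/(1950×192×10³) + 180/(1375×108×10³) + 370/(2400×45×10³) = 5.413×10⁻⁶ mm/N.
P = 2.744 / 5.413×10⁻⁶ = 507000 N = 507 kN, tensile.
For the brass segment, free thermal change = 18.9×10⁻⁶×153×180 = 0.5205 mm and elastic change from P = 507000×180/(1375×108×10³) = 0.6145 mm; these oppose, so the net change is 0.094 mm (segment lengthens).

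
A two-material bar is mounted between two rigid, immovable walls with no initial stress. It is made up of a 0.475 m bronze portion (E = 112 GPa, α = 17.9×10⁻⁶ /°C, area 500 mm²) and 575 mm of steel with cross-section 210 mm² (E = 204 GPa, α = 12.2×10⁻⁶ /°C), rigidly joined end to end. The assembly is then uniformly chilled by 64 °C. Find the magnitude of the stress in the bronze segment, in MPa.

σ ≈ 90.7 MPa (tensile)

If the supports were absent, the total length change would be Σ αᵢΔT Lᵢ = 17.9×10⁻⁶×64×475 + 12.2×10⁻⁶×64×575 = 0.9931 mm.
The walls prevent any net length change, so an axial force P (same in every segment) develops. Compatibility: P · Σ Lᵢ/(AᵢEᵢ) = δ_free.
The series flexibility is Σ Lᵢ/(AᵢEᵢ) = 475/(500×112×10³) + 575/(210×204×10³) = 2.19×10⁻⁵ mm/N.
So P = 0.9931 / 2.19×10⁻⁵ = 45.34 kN, tensile.
σ_{bronze} = P / A = 45340 / 500 = 90.68 MPa.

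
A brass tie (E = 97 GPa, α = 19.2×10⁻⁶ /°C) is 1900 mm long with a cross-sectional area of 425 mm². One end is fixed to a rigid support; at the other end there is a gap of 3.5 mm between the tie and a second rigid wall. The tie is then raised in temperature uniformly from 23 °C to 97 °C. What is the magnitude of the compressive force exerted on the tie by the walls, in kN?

P ≈ 0 kN

Unrestrained expansion: δ_free = αΔT L = 19.2×10⁻⁶ × 74 × 1900 = 2.7 mm.
This is smaller than the 3.5 mm clearance, so the tie expands freely without reaching the stop — the stress is zero.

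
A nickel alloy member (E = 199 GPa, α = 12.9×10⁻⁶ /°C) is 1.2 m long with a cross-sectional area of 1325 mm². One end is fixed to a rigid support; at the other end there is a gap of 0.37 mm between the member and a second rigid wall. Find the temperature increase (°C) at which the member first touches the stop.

ΔT ≈ 23.9 °C

Contact occurs when the free expansion equals the gap: αΔT L = 0.37 mm.
ΔT = 0.37 / (12.9×10⁻⁶ × 1200) = 23.9 °C.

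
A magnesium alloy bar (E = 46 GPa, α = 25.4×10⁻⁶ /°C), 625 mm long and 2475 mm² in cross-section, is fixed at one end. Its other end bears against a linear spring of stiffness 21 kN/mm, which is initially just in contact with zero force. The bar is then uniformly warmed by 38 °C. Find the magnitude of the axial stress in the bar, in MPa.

σ ≈ 4.59 MPa (compressive)

The unrestrained thermal change is αΔT L = 25.4×10⁻⁶ × 38 × 625 = 0.6032 mm.
Let P be the compressive force at the spring. The bar shortens elastically by PL/(AE) and the spring compresses by P/k; together these equal δ_free.
So P = δ_free / [L/(AE) + 1/k] = 0.6032 / [ 625/(2475×46×10³) + 1/(21×10³) ].
P = 0.6032 / 5.311×10⁻⁵ = 11360 N.
σ = P/A = 11360/2475 = 4.589 MPa.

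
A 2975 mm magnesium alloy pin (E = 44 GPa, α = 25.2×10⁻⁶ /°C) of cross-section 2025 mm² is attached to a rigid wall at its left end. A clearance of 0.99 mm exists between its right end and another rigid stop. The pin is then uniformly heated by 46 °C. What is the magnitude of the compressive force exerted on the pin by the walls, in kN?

P ≈ 73.6 kN

Free thermal elongation = αΔT L = 25.2×10⁻⁶ × 46 × 2975 = 3.449 mm.
After closing the 0.99 mm clearance, 3.449 − 0.99 = 2.459 mm of expansion remains to be suppressed by the wall.
That suppressed elongation corresponds to σ = E·Δ/L = 44×10³ × 2.459/2975 = 36.36 MPa.
P = σA = 36.36 × 2025 = 73.63 kN.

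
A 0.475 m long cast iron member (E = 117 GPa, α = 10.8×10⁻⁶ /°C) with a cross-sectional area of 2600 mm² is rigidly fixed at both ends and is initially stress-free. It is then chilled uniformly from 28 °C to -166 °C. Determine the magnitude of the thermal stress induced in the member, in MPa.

The supports are rigid, so the total axial strain is zero. The restrained thermal strain is ε = αΔT = 10.8×10⁻⁶ × 194 = 2095.2×10⁻⁶.
The stress required to suppress this strain is σ = Eε = 117×10³ × 2095.2×10⁻⁶ = 245.1 MPa, tensile since the member is trying to contract.

σ ≈ 245 MPa (tensile)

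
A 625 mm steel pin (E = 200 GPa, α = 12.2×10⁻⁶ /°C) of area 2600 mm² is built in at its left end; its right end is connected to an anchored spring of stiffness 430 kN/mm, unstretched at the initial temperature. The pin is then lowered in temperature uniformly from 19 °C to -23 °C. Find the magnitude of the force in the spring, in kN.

If the spring were absent the pin would shorten by αΔT L = 12.2×10⁻⁶ × 42 × 625 = 0.3202 mm.
Let P be the tensile force in the spring. The pin extends elastically by PL/(AE) and the spring stretches by P/k; together these equal δ_free.
P [ L/(AE) + 1/k ] = δ_free → P [ 625/(2600×200×10³) + 1/(430×10³) ] = 0.3202.
P = 0.3202 / 3.528×10⁻⁶ = 90790 N.

P ≈ 90.8 kN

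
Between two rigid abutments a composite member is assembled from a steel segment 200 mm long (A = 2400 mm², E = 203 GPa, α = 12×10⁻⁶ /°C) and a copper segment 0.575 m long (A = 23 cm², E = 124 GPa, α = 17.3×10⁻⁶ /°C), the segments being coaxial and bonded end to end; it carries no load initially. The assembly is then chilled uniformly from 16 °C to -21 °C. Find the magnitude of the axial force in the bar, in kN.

P ≈ 188 kN (tensile)

If the supports were absent, the total length change would be Σ αᵢΔT Lᵢ = 12×10⁻⁶×37×200 + 17.3×10⁻⁶×37×575 = 0.4569 mm.
The rigid supports impose zero overall length change; the single axial force P common to all segments must satisfy P Σ Lᵢ/(AᵢEᵢ) = δ_free.
Σ Lᵢ/(AᵢEᵢ) = 200/(2400×203×10³) + 575/(2300×124×10³) = 2.427×10⁻⁶ mm/N.
Hence P = δ_free / Σ(L/AE) = 0.4569/2.427×10⁻⁶ = 188.3 kN (tensile).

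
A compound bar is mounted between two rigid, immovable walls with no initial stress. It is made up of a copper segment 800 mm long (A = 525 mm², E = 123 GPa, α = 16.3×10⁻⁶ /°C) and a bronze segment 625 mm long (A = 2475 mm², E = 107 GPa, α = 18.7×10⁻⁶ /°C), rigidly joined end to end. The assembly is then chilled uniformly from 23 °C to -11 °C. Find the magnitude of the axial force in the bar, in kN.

P ≈ 57 kN (tensile)

If the supports were absent, the total length change would be Σ αᵢΔT Lᵢ = 16.3×10⁻⁶×34×800 + 18.7×10⁻⁶×34×625 = 0.8407 mm.
Since the ends are fixed, an axial force P builds up, equal in every segment, with P · Σ Lᵢ/(AᵢEᵢ) = δ_free.
The series flexibility is Σ Lᵢ/(AᵢEᵢ) = 800/(525×123×10³) + 625/(2475×107×10³) = 1.475×10⁻⁵ mm/N.
So P = 0.8407 / 1.475×10⁻⁵ = 57 kN, tensile.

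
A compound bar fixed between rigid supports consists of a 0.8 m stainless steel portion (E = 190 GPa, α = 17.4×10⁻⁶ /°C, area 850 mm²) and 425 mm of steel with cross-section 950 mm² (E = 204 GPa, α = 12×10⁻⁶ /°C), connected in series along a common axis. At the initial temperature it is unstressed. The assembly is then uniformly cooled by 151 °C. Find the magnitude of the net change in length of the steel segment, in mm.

If the supports were absent, the total length change would be Σ αᵢΔT Lᵢ = 17.4×10⁻⁶×151×800 + 12×10⁻⁶×151×425 = 2.872 mm.
The rigid supports impose zero overall length change; the single axial force P common to all segments must satisfy P Σ Lᵢ/(AᵢEᵢ) = δ_free.
Σ Lᵢ/(AᵢEᵢ) = 800/(850×190×10³) + 425/(950×204×10³) = 7.147×10⁻⁶ mm/N.
Hence P = δ_free / Σ(L/AE) = 2.872/7.147×10⁻⁶ = 401.9 kN (tensile).
For the steel segment, free thermal change = 12×10⁻⁶×151×425 = 0.7701 mm and elastic change from P = 401900×425/(950×204×10³) = 0.8813 mm; these oppose, so the net change is 0.111 mm (segment lengthens).

|ΔL| ≈ 0.111 mm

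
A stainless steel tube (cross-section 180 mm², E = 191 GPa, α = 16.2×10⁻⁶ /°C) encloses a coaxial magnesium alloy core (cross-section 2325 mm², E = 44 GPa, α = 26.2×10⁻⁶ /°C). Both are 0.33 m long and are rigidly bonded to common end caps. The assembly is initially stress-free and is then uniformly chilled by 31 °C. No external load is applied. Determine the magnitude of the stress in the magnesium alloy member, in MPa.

σ ≈ 3.43 MPa (tensile)

Equilibrium of a rigid end plate with no external load gives equal and opposite internal forces ±P in the two members. Since α_{magnesium alloy} > α_{stainless steel}, cooling drives the magnesium alloy into tension and the stainless steel into compression.
Compatibility of the two members (thermal + elastic change equal): (α₁ − α₂)ΔT = P·[1/(A₁E₁) + 1/(A₂E₂)].
|α₁ − α₂|·ΔT = 10×10⁻⁶ × 31 = 0.00031.
1/(A₁E₁) + 1/(A₂E₂) = 1/(180×191×10³) + 1/(2325×44×10³) = 3.886×10⁻⁸ N⁻¹.
So P = 0.00031 / 3.886×10⁻⁸ = 7.977 kN.
σ_{magnesium alloy} = P/A₂ = 7977/2325 = 3.431 MPa, tensile.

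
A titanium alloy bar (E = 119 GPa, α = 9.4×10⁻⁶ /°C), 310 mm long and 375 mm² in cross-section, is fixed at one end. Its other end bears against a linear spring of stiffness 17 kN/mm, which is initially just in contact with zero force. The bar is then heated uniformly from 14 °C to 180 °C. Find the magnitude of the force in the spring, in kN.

P ≈ 7.35 kN

If the spring were absent the bar would lengthen by αΔT L = 9.4×10⁻⁶ × 166 × 310 = 0.4837 mm.
Let P be the compressive force at the spring. The bar shortens elastically by PL/(AE) and the spring compresses by P/k; together these equal δ_free.
So P = δ_free / [L/(AE) + 1/k] = 0.4837 / [ 310/(375×119×10³) + 1/(17×10³) ].
P = 0.4837 / 6.577×10⁻⁵ = 7355 N.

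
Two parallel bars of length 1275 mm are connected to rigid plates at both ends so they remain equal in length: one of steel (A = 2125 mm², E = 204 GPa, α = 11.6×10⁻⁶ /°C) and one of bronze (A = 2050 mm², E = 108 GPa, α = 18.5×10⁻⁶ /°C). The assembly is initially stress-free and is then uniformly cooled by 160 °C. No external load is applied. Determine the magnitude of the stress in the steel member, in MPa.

σ ≈ 76.1 MPa (compressive)

The bronze has the larger α, so on cooling it would change length more than the steel if both were free. The rigid plates force a common final length, so the bronze is put into tension and the steel into compression, with equal and opposite forces P (no external load).
Compatibility of the two members (thermal + elastic change equal): (α₁ − α₂)ΔT = P·[1/(A₁E₁) + 1/(A₂E₂)].
|α₁ − α₂|·ΔT = 6.9×10⁻⁶ × 160 = 0.001104.
1/(A₁E₁) + 1/(A₂E₂) = 1/(2125×204×10³) + 1/(2050×108×10³) = 6.824×10⁻⁹ N⁻¹.
P = 0.001104 / 6.824×10⁻⁹ = 161800 N = 161.8 kN.
σ_{steel} = P/A₁ = 161800/2125 = 76.14 MPa, compressive.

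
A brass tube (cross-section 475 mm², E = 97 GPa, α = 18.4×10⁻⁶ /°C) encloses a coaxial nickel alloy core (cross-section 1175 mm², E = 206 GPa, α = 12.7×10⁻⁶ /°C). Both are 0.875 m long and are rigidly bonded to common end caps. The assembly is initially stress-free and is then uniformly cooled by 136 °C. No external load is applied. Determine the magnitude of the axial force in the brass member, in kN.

The brass has the larger α, so on cooling it would change length more than the nickel alloy if both were free. The rigid plates force a common final length, so the brass is put into tension and the nickel alloy into compression, with equal and opposite forces P (no external load).
Setting the final lengths equal and cancelling L: (α₁ − α₂)ΔT = P/(A₁E₁) + P/(A₂E₂).
|α₁ − α₂|·ΔT = 5.7×10⁻⁶ × 136 = 0.0007752.
1/(A₁E₁) + 1/(A₂E₂) = 1/(475×97×10³) + 1/(1175×206×10³) = 2.584×10⁻⁸ N⁻¹.
So P = 0.0007752 / 2.584×10⁻⁸ = 30.01 kN.

P ≈ 30 kN (tensile in the brass)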